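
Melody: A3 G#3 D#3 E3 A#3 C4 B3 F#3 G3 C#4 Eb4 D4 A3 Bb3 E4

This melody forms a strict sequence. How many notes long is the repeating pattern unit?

Try groups of 5 (3 cells in 15 notes):
A3 G#3 D#3 E3 A#3 | C4 B3 F#3 G3 C#4 | Eb4 D4 A3 Bb3 E4
Every group is a transposition up a 3rd of the one before; no shorter unit works.

5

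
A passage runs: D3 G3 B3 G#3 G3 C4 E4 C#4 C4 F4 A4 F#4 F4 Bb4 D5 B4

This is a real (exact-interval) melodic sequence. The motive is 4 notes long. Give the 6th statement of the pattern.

Eb5 Ab5 C6 A5

Unit = 4 notes; the statements start on D3, G3, C4, F4, moving up a 4th each time.
Extending up a 4th: Bb4 → Eb5.
Statement 6 starts on Eb5 and keeps the same exact contour: Eb5 Ab5 C6 A5.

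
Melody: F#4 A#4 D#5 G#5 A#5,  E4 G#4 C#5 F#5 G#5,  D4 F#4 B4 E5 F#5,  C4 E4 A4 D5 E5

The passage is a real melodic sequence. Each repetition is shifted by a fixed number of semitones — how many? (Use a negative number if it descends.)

-2

Unit = 5 notes; the statements start on F#4, E4, D4, C4, moving down a 2nd each time.
Counting half-steps from F#4 to E4: -2.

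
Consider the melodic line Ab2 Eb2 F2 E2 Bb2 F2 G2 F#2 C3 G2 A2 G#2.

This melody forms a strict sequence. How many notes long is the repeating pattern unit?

12 notes total. Splitting into 3 groups of 4:
Ab2 Eb2 F2 E2 | Bb2 F2 G2 F#2 | C3 G2 A2 G#2
Every group is a transposition up a 2nd of the one before; no shorter unit works.

4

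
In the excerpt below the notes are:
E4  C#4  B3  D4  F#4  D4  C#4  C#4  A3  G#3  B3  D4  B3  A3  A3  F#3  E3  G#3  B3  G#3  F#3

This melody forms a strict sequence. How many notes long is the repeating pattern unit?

Try groups of 7 (3 cells in 21 notes):
E4 C#4 B3 D4 F#4 D4 C#4 | C#4 A3 G#3 B3 D4 B3 A3 | A3 F#3 E3 G#3 B3 G#3 F#3
That's a consistent down a 3rd shift per cell, and no other grouping gives one.

7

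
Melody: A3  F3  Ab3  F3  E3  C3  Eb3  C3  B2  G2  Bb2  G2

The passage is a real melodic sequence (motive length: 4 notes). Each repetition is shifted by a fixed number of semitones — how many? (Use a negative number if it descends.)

-5

With a 4-note motive the entries are A3, E3, B2, each down a 4th from the previous.
A3 to E3 spans -5 semitones.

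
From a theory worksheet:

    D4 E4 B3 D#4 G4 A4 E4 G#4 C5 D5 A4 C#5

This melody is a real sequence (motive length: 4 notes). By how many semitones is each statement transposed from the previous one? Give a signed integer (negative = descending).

Unit = 4 notes; the statements start on D4, G4, C5, moving up a 4th each time.
D4 to G4 spans +5 semitones.

5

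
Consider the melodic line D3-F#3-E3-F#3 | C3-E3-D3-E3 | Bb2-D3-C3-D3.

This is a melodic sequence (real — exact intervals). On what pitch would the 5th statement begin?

Taking 4-note groups, the heads are D3, C3, Bb2: the pattern moves down a 2nd.
Continuing: Ab2 → Gb2. Statement 5 starts on Gb2.

Gb2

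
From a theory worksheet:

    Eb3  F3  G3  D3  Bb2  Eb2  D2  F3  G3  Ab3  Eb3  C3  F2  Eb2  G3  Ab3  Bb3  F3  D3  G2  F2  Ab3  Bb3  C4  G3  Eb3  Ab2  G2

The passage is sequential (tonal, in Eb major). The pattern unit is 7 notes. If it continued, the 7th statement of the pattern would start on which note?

Unit = 7 notes; the statements start on Eb3, F3, G3, Ab3, moving up a 2nd each time.
Continuing: Bb3 → C4 → D4. Statement 7 starts on D4.

D4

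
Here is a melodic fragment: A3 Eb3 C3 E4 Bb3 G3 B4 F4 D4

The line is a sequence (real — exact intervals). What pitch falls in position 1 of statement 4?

Grouping in 3s, the 1st note of each cell is A3, E4, B4.
Each moves up a 5th; the next is F#5.

F#5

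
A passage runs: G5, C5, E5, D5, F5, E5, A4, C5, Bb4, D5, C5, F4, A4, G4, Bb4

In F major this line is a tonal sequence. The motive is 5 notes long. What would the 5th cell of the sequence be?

F4 Bb3 D4 C4 E4

With a 5-note motive the entries are G5, E5, C5, each down a 3rd from the previous.
Continuing the starts: A4 → F4.
From F4 the diatonic shape gives F4 Bb3 D4 C4 E4.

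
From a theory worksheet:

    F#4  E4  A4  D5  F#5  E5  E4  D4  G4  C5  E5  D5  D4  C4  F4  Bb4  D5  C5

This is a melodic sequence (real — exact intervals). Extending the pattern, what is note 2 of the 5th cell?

The unit is 6 notes. Position-2 pitches of the 3 shown cells: E4, D4, C4.
Carrying that down a 2nd forward: Bb3 → Ab3.

Ab3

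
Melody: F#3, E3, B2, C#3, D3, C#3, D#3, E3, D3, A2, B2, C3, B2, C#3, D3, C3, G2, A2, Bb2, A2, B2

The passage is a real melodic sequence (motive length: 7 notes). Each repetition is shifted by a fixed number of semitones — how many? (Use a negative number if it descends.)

Taking 7-note groups, the heads are F#3, E3, D3: the pattern moves down a 2nd.
F#3→E3 is 52 − 54 = -2 semitones.

-2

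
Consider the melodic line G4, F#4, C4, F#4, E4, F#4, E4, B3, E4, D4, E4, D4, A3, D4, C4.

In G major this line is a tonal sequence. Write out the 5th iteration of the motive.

C4 B3 F#3 B3 A3

Taking 5-note groups, the heads are G4, F#4, E4: the pattern moves down a 2nd.
Extending down a 2nd: D4 → C4.
Statement 5 starts on C4 and keeps the same diatonic contour: C4 B3 F#3 B3 A3.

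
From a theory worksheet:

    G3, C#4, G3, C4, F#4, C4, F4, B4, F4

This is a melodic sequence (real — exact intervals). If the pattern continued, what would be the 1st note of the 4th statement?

Grouping in 3s, the 1st note of each cell is G3, C4, F4.
From F4, up a 4th gives Bb4.

Bb4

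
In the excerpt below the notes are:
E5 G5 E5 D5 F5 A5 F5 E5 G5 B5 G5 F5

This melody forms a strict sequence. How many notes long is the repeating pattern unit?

4

12 notes total. Splitting into 3 groups of 4:
E5 G5 E5 D5 | F5 A5 F5 E5 | G5 B5 G5 F5
Every group is a transposition up a 2nd of the one before; no shorter unit works.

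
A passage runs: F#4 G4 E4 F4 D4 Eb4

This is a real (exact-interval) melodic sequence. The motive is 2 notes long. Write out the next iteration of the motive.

C4 Db4

Unit = 2 notes; the statements start on F#4, E4, D4, moving down a 2nd each time.
Statement 4 starts on C4 and keeps the same exact contour: C4 Db4.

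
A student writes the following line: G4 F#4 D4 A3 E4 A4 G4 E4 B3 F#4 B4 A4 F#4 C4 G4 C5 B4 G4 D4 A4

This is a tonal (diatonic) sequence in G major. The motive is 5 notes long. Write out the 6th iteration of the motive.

The 5-note cells begin on G4, A4, B4, C5 — each up a 2nd from the last.
Continuing the starts: D5 → E5.
From E5 the diatonic shape gives E5 D5 B4 F#4 C5.

E5 D5 B4 F#4 C5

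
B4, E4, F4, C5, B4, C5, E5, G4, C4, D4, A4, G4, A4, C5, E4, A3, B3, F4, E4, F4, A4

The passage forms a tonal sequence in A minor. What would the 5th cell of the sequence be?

A3 D3 E3 B3 A3 B3 D4

With a 7-note motive the entries are B4, G4, E4, each down a 3rd from the previous.
Carrying on: C4 → A3.
Statement 5 starts on A3 and keeps the same diatonic contour: A3 D3 E3 B3 A3 B3 D4.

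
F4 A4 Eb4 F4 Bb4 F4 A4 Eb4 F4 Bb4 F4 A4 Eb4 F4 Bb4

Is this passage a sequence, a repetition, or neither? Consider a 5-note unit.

repetition

Each 5-note cell is identical (F4 A4 Eb4 F4 Bb4), restated at the same pitch.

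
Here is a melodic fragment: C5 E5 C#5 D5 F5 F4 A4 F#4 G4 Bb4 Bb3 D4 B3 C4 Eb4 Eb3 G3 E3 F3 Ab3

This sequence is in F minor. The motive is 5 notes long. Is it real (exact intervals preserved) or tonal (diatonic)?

Each cell has the same semitone pattern (4, -3, 1, 3) — intervals are preserved exactly.
And E5 lies outside F minor, so the sequence is real rather than tonal.

real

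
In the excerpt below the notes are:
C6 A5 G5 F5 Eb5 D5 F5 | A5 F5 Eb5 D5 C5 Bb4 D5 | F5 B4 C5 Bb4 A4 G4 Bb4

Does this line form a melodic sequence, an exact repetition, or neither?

Note 2 of cell 3 is B4; if this were a sequence it would be D5. No unit length gives a consistent transposition pattern.

neither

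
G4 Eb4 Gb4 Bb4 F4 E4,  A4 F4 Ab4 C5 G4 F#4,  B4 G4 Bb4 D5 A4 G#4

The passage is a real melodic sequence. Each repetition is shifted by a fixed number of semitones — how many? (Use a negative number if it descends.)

The 6-note cells begin on G4, A4, B4 — each up a 2nd from the last.
G4 to A4 spans +2 semitones.

2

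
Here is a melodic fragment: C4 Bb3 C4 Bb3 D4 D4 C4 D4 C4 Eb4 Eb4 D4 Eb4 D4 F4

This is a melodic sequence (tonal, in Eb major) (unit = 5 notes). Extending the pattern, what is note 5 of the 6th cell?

With 5-note cells, note 5 of each statement runs D4, Eb4, F4.
Extending up a 2nd: G4 → Ab4 → Bb4.

Bb4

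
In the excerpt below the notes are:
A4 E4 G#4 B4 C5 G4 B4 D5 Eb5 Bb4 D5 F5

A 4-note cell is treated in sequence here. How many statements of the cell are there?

3

12 notes in groups of 4 gives 12/4 = 3 statements.
Starts: A4, C5, Eb5 — each up a 3rd.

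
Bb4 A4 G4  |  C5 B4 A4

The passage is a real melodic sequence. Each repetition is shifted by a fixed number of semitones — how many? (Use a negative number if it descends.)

Unit = 3 notes; the statements start on Bb4, C5, moving up a 2nd each time.
Bb4 to C5 spans +2 semitones.

2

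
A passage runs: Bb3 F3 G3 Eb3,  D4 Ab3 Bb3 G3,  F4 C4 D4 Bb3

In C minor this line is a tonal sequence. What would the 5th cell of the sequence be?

The 4-note cells begin on Bb3, D4, F4 — each up a 3rd from the last.
Carrying on: Ab4 → C5.
Statement 5 starts on C5 and keeps the same diatonic contour: C5 G4 Ab4 F4.

C5 G4 Ab4 F4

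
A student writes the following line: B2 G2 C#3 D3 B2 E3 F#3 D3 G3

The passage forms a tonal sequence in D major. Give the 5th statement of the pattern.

C#4 A3 D4

The 3-note cells begin on B2, D3, F#3 — each up a 3rd from the last.
Extending up a 3rd: A3 → C#4.
Statement 5 starts on C#4 and keeps the same diatonic contour: C#4 A3 D4.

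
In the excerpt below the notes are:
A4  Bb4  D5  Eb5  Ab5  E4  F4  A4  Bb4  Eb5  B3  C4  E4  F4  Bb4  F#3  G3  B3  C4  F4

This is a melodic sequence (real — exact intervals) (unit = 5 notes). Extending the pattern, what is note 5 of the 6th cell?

Grouping in 5s, the 5th note of each cell is Ab5, Eb5, Bb4, F4.
Extending down a 4th: C4 → G3.

G3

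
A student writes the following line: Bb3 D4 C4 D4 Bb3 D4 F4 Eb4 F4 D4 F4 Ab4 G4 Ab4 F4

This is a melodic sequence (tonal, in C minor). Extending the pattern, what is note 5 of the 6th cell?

Eb5

The unit is 5 notes. Position-5 pitches of the 3 shown cells: Bb3, D4, F4.
Carrying that up a 3rd forward: Ab4 → C5 → Eb5.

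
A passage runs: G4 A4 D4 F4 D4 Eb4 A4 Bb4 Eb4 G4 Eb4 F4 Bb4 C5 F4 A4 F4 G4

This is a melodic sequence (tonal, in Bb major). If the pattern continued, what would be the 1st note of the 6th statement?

The unit is 6 notes. Position-1 pitches of the 3 shown cells: G4, A4, Bb4.
Carrying that up a 2nd forward: C5 → D5 → Eb5.

Eb5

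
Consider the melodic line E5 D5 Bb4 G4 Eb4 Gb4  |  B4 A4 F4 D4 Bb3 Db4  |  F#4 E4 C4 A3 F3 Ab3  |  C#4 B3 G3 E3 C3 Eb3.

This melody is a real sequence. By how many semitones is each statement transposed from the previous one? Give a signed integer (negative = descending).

-5

Taking 6-note groups, the heads are E5, B4, F#4, C#4: the pattern moves down a 4th.
E5 to B4 spans -5 semitones.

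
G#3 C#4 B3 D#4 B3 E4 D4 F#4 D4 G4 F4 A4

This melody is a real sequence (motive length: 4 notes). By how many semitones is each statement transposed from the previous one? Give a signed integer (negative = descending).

Unit = 4 notes; the statements start on G#3, B3, D4, moving up a 3rd each time.
Counting half-steps from G#3 to B3: 3.

3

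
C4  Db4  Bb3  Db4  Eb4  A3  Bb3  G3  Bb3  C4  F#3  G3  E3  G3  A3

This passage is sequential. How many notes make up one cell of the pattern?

5

15 notes total. Splitting into 3 groups of 5:
C4 Db4 Bb3 Db4 Eb4 | A3 Bb3 G3 Bb3 C4 | F#3 G3 E3 G3 A3
That's a consistent down a 3rd shift per cell, and no other grouping gives one.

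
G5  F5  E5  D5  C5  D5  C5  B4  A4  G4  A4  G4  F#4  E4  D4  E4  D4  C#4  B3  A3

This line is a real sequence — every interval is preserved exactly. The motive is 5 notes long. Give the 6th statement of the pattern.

F#3 E3 D#3 C#3 B2

With a 5-note motive the entries are G5, D5, A4, E4, each down a 4th from the previous.
Continuing the starts: B3 → F#3.
So cell 6 is F#3 E3 D#3 C#3 B2.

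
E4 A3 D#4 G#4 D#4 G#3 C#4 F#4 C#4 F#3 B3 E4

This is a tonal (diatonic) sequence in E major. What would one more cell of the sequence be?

The 4-note cells begin on E4, D#4, C#4 — each down a 2nd from the last.
Statement 4 starts on B3 and keeps the same diatonic contour: B3 E3 A3 D#4.

B3 E3 A3 D#4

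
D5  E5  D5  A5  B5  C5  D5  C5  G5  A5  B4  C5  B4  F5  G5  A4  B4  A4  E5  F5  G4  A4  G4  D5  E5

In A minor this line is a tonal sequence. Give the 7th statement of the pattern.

E4 F4 E4 B4 C5

With a 5-note motive the entries are D5, C5, B4, A4, G4, each down a 2nd from the previous.
Extending down a 2nd: F4 → E4.
From E4 the diatonic shape gives E4 F4 E4 B4 C5.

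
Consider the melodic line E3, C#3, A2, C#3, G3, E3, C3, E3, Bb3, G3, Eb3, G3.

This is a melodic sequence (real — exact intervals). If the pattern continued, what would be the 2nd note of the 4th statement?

Bb3

With 4-note cells, note 2 of each statement runs C#3, E3, G3.
One more up a 3rd gives Bb3.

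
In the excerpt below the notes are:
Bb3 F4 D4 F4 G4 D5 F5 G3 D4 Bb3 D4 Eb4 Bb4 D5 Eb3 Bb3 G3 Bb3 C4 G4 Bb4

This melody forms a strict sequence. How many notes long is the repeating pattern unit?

7

21 notes total. Splitting into 3 groups of 7:
Bb3 F4 D4 F4 G4 D5 F5 | G3 D4 Bb3 D4 Eb4 Bb4 D5 | Eb3 Bb3 G3 Bb3 C4 G4 Bb4
That's a consistent down a 3rd shift per cell, and no other grouping gives one.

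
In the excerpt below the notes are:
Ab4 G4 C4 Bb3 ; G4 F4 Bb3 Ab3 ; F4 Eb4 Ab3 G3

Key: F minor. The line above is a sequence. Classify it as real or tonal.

Every note is diatonic to F minor.
Cell 1 has -1 semitones from note 1 to 2, but cell 2 has -2 — the interval quality changes while the contour stays the same, which is the hallmark of a tonal sequence.

tonal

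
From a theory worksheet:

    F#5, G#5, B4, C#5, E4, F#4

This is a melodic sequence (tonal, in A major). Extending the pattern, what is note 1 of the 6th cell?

The unit is 2 notes. Position-1 pitches of the 3 shown cells: F#5, B4, E4.
Extending down a 5th: A3 → D3 → G#2.

G#2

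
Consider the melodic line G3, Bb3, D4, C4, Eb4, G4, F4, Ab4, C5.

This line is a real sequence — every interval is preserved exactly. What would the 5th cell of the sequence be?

Eb5 Gb5 Bb5

The 3-note cells begin on G3, C4, F4 — each up a 4th from the last.
Carrying on: Bb4 → Eb5.
So cell 5 is Eb5 Gb5 Bb5.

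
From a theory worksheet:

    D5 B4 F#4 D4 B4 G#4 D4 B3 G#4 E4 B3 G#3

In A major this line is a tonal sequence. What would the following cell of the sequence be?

The 4-note cells begin on D5, B4, G#4 — each down a 3rd from the last.
Statement 4 starts on E4 and keeps the same diatonic contour: E4 C#4 G#3 E3.

E4 C#4 G#3 E3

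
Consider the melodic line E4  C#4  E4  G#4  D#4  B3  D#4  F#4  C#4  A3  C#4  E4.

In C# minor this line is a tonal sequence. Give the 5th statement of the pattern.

Unit = 4 notes; the statements start on E4, D#4, C#4, moving down a 2nd each time.
Extending down a 2nd: B3 → A3.
So cell 5 is A3 F#3 A3 C#4.

A3 F#3 A3 C#4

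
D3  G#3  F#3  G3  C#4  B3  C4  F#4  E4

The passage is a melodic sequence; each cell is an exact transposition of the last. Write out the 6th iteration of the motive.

Eb5 A5 G5

The 3-note cells begin on D3, G3, C4 — each up a 4th from the last.
Carrying on: F4 → Bb4 → Eb5.
From Eb5 the exact shape gives Eb5 A5 G5.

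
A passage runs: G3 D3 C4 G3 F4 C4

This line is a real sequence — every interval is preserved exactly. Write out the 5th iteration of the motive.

Taking 2-note groups, the heads are G3, C4, F4: the pattern moves up a 4th.
Carrying on: Bb4 → Eb5.
From Eb5 the exact shape gives Eb5 Bb4.

Eb5 Bb4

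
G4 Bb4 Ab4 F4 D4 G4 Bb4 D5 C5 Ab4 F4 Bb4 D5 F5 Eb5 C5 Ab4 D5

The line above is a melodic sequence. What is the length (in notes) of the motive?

6

There are 18 notes; a 6-note unit gives 3 cells:
G4 Bb4 Ab4 F4 D4 G4 | Bb4 D5 C5 Ab4 F4 Bb4 | D5 F5 Eb5 C5 Ab4 D5
That's a consistent up a 3rd shift per cell, and no other grouping gives one.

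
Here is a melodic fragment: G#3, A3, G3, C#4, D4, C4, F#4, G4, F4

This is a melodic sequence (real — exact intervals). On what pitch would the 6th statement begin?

With a 3-note motive the entries are G#3, C#4, F#4, each up a 4th from the previous.
Continuing: B4 → E5 → A5. Statement 6 starts on A5.

A5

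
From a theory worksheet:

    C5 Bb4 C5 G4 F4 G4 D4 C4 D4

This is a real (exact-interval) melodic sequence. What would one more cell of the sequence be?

Unit = 3 notes; the statements start on C5, G4, D4, moving down a 4th each time.
Statement 4 starts on A3 and keeps the same exact contour: A3 G3 A3.

A3 G3 A3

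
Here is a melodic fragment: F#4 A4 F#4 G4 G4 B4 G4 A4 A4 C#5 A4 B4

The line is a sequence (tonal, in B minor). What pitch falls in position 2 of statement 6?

Grouping in 4s, the 2nd note of each cell is A4, B4, C#5.
Extending up a 2nd: D5 → E5 → F#5.

F#5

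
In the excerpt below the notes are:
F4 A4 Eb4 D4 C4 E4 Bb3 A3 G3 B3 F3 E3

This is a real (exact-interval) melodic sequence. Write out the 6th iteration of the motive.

E2 G#2 D2 C#2

Unit = 4 notes; the statements start on F4, C4, G3, moving down a 4th each time.
Carrying on: D3 → A2 → E2.
Statement 6 starts on E2 and keeps the same exact contour: E2 G#2 D2 C#2.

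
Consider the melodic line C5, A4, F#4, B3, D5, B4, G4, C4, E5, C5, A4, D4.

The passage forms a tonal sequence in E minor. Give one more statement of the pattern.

With a 4-note motive the entries are C5, D5, E5, each up a 2nd from the previous.
From F#5 the diatonic shape gives F#5 D5 B4 E4.

F#5 D5 B4 E4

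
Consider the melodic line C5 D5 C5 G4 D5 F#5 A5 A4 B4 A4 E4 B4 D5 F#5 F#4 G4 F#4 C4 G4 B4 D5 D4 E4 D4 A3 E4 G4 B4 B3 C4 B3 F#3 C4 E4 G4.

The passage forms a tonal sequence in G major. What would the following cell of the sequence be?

G3 A3 G3 D3 A3 C4 E4

Unit = 7 notes; the statements start on C5, A4, F#4, D4, B3, moving down a 3rd each time.
So cell 6 is G3 A3 G3 D3 A3 C4 E4.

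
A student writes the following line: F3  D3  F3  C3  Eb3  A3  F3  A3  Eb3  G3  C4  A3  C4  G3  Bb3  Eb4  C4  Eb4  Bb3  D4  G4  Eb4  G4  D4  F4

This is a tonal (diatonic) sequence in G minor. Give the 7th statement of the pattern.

D5 Bb4 D5 A4 C5

Unit = 5 notes; the statements start on F3, A3, C4, Eb4, G4, moving up a 3rd each time.
Extending up a 3rd: Bb4 → D5.
Statement 7 starts on D5 and keeps the same diatonic contour: D5 Bb4 D5 A4 C5.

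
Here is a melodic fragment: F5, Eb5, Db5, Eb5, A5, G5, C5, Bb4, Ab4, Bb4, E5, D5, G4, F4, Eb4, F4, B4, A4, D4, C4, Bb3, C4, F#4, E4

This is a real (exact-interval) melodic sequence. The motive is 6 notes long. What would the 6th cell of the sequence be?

E3 D3 C3 D3 G#3 F#3

With a 6-note motive the entries are F5, C5, G4, D4, each down a 4th from the previous.
Carrying on: A3 → E3.
From E3 the exact shape gives E3 D3 C3 D3 G#3 F#3.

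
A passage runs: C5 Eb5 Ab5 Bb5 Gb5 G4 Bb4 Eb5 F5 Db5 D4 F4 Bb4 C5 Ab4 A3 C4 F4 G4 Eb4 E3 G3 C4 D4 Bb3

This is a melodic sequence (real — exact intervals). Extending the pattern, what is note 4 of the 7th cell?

The unit is 5 notes. Position-4 pitches of the 5 shown cells: Bb5, F5, C5, G4, D4.
Each moves down a 4th. Continuing: A3 → E3.

E3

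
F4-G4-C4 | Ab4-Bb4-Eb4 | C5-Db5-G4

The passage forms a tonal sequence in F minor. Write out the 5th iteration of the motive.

G5 Ab5 Db5

Taking 3-note groups, the heads are F4, Ab4, C5: the pattern moves up a 3rd.
Extending up a 3rd: Eb5 → G5.
So cell 5 is G5 Ab5 Db5.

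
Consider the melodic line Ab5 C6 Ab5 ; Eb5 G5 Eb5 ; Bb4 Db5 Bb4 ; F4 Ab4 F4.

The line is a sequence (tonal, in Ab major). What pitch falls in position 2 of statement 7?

Grouping in 3s, the 2nd note of each cell is C6, G5, Db5, Ab4.
Carrying that down a 4th forward: Eb4 → Bb3 → F3.

F3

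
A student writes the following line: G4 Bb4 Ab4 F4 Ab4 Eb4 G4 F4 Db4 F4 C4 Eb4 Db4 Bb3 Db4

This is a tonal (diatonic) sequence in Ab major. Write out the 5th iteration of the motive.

F3 Ab3 G3 Eb3 G3

With a 5-note motive the entries are G4, Eb4, C4, each down a 3rd from the previous.
Continuing the starts: Ab3 → F3.
So cell 5 is F3 Ab3 G3 Eb3 G3.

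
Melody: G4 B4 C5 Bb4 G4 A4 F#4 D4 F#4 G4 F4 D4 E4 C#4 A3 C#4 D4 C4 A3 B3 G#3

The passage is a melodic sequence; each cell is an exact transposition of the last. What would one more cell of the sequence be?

E3 G#3 A3 G3 E3 F#3 D#3

With a 7-note motive the entries are G4, D4, A3, each down a 4th from the previous.
So cell 4 is E3 G#3 A3 G3 E3 F#3 D#3.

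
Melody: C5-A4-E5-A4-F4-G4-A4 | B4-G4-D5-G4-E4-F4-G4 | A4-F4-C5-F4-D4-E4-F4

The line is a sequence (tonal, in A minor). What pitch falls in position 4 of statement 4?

E4

Grouping in 7s, the 4th note of each cell is A4, G4, F4.
Each moves down a 2nd; the next is E4.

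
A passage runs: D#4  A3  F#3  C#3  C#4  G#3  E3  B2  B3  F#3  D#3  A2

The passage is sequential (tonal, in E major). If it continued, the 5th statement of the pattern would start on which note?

G#3

Unit = 4 notes; the statements start on D#4, C#4, B3, moving down a 2nd each time.
Continuing: A3 → G#3. Statement 5 starts on G#3.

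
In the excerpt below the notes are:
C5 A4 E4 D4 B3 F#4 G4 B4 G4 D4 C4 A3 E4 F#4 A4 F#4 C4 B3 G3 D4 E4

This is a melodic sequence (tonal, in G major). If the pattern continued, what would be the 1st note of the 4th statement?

G4

The unit is 7 notes. Position-1 pitches of the 3 shown cells: C5, B4, A4.
From A4, down a 2nd gives G4.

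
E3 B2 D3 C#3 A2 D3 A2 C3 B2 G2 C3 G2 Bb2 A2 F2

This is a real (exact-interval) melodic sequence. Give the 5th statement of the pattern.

Ab2 Eb2 Gb2 F2 Db2

With a 5-note motive the entries are E3, D3, C3, each down a 2nd from the previous.
Continuing the starts: Bb2 → Ab2.
Statement 5 starts on Ab2 and keeps the same exact contour: Ab2 Eb2 Gb2 F2 Db2.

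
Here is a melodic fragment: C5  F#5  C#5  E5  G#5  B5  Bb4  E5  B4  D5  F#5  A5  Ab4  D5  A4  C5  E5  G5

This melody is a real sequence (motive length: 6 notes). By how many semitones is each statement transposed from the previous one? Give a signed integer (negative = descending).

-2

Unit = 6 notes; the statements start on C5, Bb4, Ab4, moving down a 2nd each time.
Counting half-steps from C5 to Bb4: -2.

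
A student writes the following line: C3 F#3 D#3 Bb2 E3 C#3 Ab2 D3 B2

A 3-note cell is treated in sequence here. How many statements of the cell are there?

9 notes in groups of 3 gives 9/3 = 3 statements.
Starts: C3, Bb2, Ab2 — each down a 2nd.

3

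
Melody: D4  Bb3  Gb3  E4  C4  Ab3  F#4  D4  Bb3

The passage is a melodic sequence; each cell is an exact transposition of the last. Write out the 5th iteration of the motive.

A#4 F#4 D4

Taking 3-note groups, the heads are D4, E4, F#4: the pattern moves up a 2nd.
Extending up a 2nd: G#4 → A#4.
So cell 5 is A#4 F#4 D4.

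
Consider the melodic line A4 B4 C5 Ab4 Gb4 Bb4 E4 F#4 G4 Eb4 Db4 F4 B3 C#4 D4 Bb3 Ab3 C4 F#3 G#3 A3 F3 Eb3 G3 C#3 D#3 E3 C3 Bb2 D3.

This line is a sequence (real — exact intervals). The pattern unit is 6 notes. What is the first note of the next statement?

Unit = 6 notes; the statements start on A4, E4, B3, F#3, C#3, moving down a 4th each time.
The next head, down a 4th from C#3, is G#2.

G#2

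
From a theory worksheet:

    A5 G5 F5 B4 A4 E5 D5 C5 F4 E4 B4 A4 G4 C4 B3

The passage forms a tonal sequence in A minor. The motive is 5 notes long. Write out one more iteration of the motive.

With a 5-note motive the entries are A5, E5, B4, each down a 4th from the previous.
Statement 4 starts on F4 and keeps the same diatonic contour: F4 E4 D4 G3 F3.

F4 E4 D4 G3 F3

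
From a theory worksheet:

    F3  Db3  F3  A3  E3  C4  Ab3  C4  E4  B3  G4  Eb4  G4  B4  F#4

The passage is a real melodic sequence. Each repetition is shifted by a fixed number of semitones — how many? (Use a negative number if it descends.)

7

The 5-note cells begin on F3, C4, G4 — each up a 5th from the last.
F3→C4 is 60 − 53 = 7 semitones.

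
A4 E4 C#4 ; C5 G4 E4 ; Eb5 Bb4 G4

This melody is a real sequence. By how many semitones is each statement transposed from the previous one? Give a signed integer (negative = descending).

3

Unit = 3 notes; the statements start on A4, C5, Eb5, moving up a 3rd each time.
A4 to C5 spans +3 semitones.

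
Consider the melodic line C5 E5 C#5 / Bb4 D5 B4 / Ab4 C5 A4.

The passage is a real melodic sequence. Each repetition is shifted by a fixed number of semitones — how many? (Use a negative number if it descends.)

-2

Unit = 3 notes; the statements start on C5, Bb4, Ab4, moving down a 2nd each time.
C5→Bb4 is 70 − 72 = -2 semitones.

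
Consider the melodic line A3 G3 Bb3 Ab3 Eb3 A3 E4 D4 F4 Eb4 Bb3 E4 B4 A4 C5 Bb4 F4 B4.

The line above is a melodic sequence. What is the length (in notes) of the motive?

6

There are 18 notes; a 6-note unit gives 3 cells:
A3 G3 Bb3 Ab3 Eb3 A3 | E4 D4 F4 Eb4 Bb3 E4 | B4 A4 C5 Bb4 F4 B4
Each cell is the previous one up a 5th — so the unit is 6 notes.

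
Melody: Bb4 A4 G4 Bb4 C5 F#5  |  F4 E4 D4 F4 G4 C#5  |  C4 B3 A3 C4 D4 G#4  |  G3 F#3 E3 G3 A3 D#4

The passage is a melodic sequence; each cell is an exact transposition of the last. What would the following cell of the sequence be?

D3 C#3 B2 D3 E3 A#3

Unit = 6 notes; the statements start on Bb4, F4, C4, G3, moving down a 4th each time.
From D3 the exact shape gives D3 C#3 B2 D3 E3 A#3.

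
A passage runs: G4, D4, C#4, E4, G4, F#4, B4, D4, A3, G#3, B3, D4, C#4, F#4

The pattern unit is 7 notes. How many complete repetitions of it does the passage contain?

14 notes in groups of 7 gives 14/7 = 2 statements.
Starts: G4, D4 — each down a 4th.

2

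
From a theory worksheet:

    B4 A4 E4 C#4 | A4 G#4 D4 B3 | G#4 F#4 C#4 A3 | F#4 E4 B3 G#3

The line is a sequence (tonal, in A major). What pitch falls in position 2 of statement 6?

With 4-note cells, note 2 of each statement runs A4, G#4, F#4, E4.
Extending down a 2nd: D4 → C#4.

C#4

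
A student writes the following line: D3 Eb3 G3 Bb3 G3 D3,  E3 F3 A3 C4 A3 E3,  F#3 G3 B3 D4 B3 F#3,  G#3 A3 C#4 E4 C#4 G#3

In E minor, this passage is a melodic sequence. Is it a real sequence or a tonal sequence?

Each cell has the same semitone pattern (1, 4, 3, -3, -5) — intervals are preserved exactly.
And Eb3 lies outside E minor, so the sequence is real rather than tonal.

real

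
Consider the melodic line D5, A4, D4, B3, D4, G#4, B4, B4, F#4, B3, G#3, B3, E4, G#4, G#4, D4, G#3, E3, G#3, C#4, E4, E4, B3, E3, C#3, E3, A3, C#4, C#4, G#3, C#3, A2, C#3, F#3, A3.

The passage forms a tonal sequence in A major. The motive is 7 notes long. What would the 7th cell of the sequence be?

The 7-note cells begin on D5, B4, G#4, E4, C#4 — each down a 3rd from the last.
Extending down a 3rd: A3 → F#3.
Statement 7 starts on F#3 and keeps the same diatonic contour: F#3 C#3 F#2 D2 F#2 B2 D3.

F#3 C#3 F#2 D2 F#2 B2 D3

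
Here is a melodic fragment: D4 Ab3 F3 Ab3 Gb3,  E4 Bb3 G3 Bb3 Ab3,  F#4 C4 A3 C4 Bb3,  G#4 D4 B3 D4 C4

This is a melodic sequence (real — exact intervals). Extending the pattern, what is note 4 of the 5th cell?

E4

With 5-note cells, note 4 of each statement runs Ab3, Bb3, C4, D4.
Each moves up a 2nd; the next is E4.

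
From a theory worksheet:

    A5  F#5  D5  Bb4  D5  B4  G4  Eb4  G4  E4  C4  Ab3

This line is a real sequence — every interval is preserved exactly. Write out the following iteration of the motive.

C4 A3 F3 Db3

The 4-note cells begin on A5, D5, G4 — each down a 5th from the last.
So cell 4 is C4 A3 F3 Db3.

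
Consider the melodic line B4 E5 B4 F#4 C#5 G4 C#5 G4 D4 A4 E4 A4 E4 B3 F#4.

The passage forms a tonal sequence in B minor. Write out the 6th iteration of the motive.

Unit = 5 notes; the statements start on B4, G4, E4, moving down a 3rd each time.
Carrying on: C#4 → A3 → F#3.
Statement 6 starts on F#3 and keeps the same diatonic contour: F#3 B3 F#3 C#3 G3.

F#3 B3 F#3 C#3 G3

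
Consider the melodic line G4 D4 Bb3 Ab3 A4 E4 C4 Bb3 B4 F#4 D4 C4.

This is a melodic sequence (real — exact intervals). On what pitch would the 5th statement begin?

D#5

Taking 4-note groups, the heads are G4, A4, B4: the pattern moves up a 2nd.
Continuing: C#5 → D#5. Statement 5 starts on D#5.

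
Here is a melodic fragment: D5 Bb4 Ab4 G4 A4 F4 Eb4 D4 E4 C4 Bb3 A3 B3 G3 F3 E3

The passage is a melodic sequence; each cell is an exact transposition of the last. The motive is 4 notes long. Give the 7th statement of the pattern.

Unit = 4 notes; the statements start on D5, A4, E4, B3, moving down a 4th each time.
Extending down a 4th: F#3 → C#3 → G#2.
So cell 7 is G#2 E2 D2 C#2.

G#2 E2 D2 C#2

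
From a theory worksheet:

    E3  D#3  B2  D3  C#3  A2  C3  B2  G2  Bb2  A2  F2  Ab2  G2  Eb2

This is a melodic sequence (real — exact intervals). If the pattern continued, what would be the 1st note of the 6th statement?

Gb2

With 3-note cells, note 1 of each statement runs E3, D3, C3, Bb2, Ab2.
From Ab2, down a 2nd gives Gb2.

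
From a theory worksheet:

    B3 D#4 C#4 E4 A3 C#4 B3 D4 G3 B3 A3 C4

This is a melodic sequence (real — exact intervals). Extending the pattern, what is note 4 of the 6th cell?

Grouping in 4s, the 4th note of each cell is E4, D4, C4.
Extending down a 2nd: Bb3 → Ab3 → Gb3.

Gb3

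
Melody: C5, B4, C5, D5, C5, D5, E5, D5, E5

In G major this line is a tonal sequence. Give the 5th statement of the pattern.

With a 3-note motive the entries are C5, D5, E5, each up a 2nd from the previous.
Extending up a 2nd: F#5 → G5.
Statement 5 starts on G5 and keeps the same diatonic contour: G5 F#5 G5.

G5 F#5 G5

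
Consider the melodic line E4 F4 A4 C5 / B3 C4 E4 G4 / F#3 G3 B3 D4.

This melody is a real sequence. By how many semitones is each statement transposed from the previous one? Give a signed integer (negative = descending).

With a 4-note motive the entries are E4, B3, F#3, each down a 4th from the previous.
Counting half-steps from E4 to B3: -5.

-5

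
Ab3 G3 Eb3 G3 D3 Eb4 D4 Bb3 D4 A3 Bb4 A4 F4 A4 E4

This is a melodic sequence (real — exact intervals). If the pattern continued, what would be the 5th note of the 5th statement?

F#5

The unit is 5 notes. Position-5 pitches of the 3 shown cells: D3, A3, E4.
Carrying that up a 5th forward: B4 → F#5.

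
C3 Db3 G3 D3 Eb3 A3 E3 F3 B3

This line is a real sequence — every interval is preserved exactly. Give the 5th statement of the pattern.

G#3 A3 D#4

Unit = 3 notes; the statements start on C3, D3, E3, moving up a 2nd each time.
Carrying on: F#3 → G#3.
Statement 5 starts on G#3 and keeps the same exact contour: G#3 A3 D#4.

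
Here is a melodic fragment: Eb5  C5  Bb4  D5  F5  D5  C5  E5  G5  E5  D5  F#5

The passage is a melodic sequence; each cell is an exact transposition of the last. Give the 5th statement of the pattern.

B5 G#5 F#5 A#5

With a 4-note motive the entries are Eb5, F5, G5, each up a 2nd from the previous.
Extending up a 2nd: A5 → B5.
From B5 the exact shape gives B5 G#5 F#5 A#5.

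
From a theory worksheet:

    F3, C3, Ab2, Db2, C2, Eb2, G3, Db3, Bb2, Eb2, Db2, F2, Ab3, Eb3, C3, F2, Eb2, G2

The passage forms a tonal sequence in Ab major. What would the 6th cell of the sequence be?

Db4 Ab3 F3 Bb2 Ab2 C3

Taking 6-note groups, the heads are F3, G3, Ab3: the pattern moves up a 2nd.
Extending up a 2nd: Bb3 → C4 → Db4.
So cell 6 is Db4 Ab3 F3 Bb2 Ab2 C3.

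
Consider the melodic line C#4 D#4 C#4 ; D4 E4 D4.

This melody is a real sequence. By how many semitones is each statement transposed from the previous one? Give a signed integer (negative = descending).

The 3-note cells begin on C#4, D4 — each up a 2nd from the last.
C#4→D4 is 62 − 61 = 1 semitones.

1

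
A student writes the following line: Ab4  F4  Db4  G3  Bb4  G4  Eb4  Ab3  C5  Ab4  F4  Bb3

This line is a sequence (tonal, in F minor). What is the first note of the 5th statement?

Taking 4-note groups, the heads are Ab4, Bb4, C5: the pattern moves up a 2nd.
Extending the heads up a 2nd: Db5 → Eb5.

Eb5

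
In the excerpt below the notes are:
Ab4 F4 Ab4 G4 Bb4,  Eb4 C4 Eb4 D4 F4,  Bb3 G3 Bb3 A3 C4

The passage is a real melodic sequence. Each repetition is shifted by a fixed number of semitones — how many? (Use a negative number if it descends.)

The 5-note cells begin on Ab4, Eb4, Bb3 — each down a 4th from the last.
Counting half-steps from Ab4 to Eb4: -5.

-5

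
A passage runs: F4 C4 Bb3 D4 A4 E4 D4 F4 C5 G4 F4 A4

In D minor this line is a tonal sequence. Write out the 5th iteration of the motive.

G5 D5 C5 E5

With a 4-note motive the entries are F4, A4, C5, each up a 3rd from the previous.
Continuing the starts: E5 → G5.
Statement 5 starts on G5 and keeps the same diatonic contour: G5 D5 C5 E5.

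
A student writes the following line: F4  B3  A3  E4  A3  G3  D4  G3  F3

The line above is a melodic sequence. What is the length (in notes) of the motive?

Try groups of 3 (3 cells in 9 notes):
F4 B3 A3 | E4 A3 G3 | D4 G3 F3
That's a consistent down a 2nd shift per cell, and no other grouping gives one.

3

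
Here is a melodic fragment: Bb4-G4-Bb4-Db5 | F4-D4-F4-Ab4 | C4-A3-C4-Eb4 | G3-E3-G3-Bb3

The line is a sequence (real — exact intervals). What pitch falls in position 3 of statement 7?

The unit is 4 notes. Position-3 pitches of the 4 shown cells: Bb4, F4, C4, G3.
Extending down a 4th: D3 → A2 → E2.

E2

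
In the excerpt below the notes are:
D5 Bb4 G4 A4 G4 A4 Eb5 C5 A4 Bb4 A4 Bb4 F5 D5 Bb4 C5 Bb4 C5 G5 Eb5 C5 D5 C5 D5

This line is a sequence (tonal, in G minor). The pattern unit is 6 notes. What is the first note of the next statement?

A5

Unit = 6 notes; the statements start on D5, Eb5, F5, G5, moving up a 2nd each time.
One more step up a 2nd gives A5.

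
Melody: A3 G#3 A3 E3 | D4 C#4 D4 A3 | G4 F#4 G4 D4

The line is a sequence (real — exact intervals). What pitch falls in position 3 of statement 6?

Grouping in 4s, the 3rd note of each cell is A3, D4, G4.
Carrying that up a 4th forward: C5 → F5 → Bb5.

Bb5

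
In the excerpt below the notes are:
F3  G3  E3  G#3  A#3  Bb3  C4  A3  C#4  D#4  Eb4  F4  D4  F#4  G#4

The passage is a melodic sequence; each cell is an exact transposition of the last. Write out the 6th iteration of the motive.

Gb5 Ab5 F5 A5 B5

Unit = 5 notes; the statements start on F3, Bb3, Eb4, moving up a 4th each time.
Extending up a 4th: Ab4 → Db5 → Gb5.
So cell 6 is Gb5 Ab5 F5 A5 B5.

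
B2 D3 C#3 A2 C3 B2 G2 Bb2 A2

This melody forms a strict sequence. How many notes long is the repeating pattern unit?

Try groups of 3 (3 cells in 9 notes):
B2 D3 C#3 | A2 C3 B2 | G2 Bb2 A2
Every group is a transposition down a 2nd of the one before; no shorter unit works.

3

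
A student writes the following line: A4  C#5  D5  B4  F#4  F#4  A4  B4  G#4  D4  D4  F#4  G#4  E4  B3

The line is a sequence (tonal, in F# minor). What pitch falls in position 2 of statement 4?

The unit is 5 notes. Position-2 pitches of the 3 shown cells: C#5, A4, F#4.
From F#4, down a 3rd gives D4.

D4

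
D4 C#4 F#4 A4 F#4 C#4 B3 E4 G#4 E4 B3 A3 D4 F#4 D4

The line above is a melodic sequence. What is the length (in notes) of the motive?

15 notes total. Splitting into 3 groups of 5:
D4 C#4 F#4 A4 F#4 | C#4 B3 E4 G#4 E4 | B3 A3 D4 F#4 D4
That's a consistent down a 2nd shift per cell, and no other grouping gives one.

5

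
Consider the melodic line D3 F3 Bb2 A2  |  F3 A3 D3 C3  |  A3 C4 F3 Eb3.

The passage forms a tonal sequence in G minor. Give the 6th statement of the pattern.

Taking 4-note groups, the heads are D3, F3, A3: the pattern moves up a 3rd.
Extending up a 3rd: C4 → Eb4 → G4.
So cell 6 is G4 Bb4 Eb4 D4.

G4 Bb4 Eb4 D4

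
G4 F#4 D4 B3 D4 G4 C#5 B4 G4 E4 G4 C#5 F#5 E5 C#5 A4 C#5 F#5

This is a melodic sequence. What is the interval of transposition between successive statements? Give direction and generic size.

up a 4th

Taking 6-note groups, the heads are G4, C#5, F#5: the pattern moves up a 4th.
From G4 to C#5: up a 4th.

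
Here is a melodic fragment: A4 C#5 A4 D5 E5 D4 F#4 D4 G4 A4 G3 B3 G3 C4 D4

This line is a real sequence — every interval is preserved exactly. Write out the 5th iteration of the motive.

F2 A2 F2 Bb2 C3

Taking 5-note groups, the heads are A4, D4, G3: the pattern moves down a 5th.
Continuing the starts: C3 → F2.
Statement 5 starts on F2 and keeps the same exact contour: F2 A2 F2 Bb2 C3.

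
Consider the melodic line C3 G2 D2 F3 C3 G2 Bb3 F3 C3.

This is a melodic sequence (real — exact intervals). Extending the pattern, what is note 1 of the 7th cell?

Gb5

With 3-note cells, note 1 of each statement runs C3, F3, Bb3.
Extending up a 4th: Eb4 → Ab4 → Db5 → Gb5.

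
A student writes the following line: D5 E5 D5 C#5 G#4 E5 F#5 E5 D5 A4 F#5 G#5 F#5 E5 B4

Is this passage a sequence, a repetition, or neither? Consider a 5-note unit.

Each 5-note cell is the previous one transposed up a 2nd.

sequence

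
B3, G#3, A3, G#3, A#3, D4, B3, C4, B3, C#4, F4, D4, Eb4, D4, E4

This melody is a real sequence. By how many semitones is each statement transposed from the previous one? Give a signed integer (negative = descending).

Unit = 5 notes; the statements start on B3, D4, F4, moving up a 3rd each time.
B3→D4 is 62 − 59 = 3 semitones.

3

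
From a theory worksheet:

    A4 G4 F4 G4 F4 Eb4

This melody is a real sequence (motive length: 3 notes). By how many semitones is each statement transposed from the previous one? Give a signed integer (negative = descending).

-2

With a 3-note motive the entries are A4, G4, each down a 2nd from the previous.
A4→G4 is 67 − 69 = -2 semitones.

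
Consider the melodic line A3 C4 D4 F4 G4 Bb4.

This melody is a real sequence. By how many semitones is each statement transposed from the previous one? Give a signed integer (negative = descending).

5

The 2-note cells begin on A3, D4, G4 — each up a 4th from the last.
A3 to D4 spans +5 semitones.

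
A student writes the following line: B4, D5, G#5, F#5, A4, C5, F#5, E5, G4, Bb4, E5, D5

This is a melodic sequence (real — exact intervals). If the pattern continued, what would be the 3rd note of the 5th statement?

C5

With 4-note cells, note 3 of each statement runs G#5, F#5, E5.
Carrying that down a 2nd forward: D5 → C5.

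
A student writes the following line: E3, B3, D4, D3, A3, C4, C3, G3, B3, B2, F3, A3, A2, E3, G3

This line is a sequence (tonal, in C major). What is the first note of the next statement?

G2

Unit = 3 notes; the statements start on E3, D3, C3, B2, A2, moving down a 2nd each time.
The next head, down a 2nd from A2, is G2.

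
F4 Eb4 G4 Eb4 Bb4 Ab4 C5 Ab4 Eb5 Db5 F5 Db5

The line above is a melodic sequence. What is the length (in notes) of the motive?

Try groups of 4 (3 cells in 12 notes):
F4 Eb4 G4 Eb4 | Bb4 Ab4 C5 Ab4 | Eb5 Db5 F5 Db5
Every group is a transposition up a 4th of the one before; no shorter unit works.

4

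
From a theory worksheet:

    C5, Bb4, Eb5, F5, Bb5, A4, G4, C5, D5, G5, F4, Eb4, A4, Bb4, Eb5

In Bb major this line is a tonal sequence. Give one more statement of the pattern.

With a 5-note motive the entries are C5, A4, F4, each down a 3rd from the previous.
From D4 the diatonic shape gives D4 C4 F4 G4 C5.

D4 C4 F4 G4 C5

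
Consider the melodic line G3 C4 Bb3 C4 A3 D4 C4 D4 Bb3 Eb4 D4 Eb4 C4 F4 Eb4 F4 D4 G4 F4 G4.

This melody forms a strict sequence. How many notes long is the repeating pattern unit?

4

There are 20 notes; a 4-note unit gives 5 cells:
G3 C4 Bb3 C4 | A3 D4 C4 D4 | Bb3 Eb4 D4 Eb4 | C4 F4 Eb4 F4 | D4 G4 F4 G4
Every group is a transposition up a 2nd of the one before; no shorter unit works.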